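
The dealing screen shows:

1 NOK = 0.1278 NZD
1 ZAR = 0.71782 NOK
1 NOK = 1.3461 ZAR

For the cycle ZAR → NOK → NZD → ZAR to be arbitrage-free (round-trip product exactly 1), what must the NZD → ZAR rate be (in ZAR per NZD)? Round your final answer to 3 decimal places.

Known legs of the cycle: 0.71782 × 0.1278 = 0.091737396
For no arbitrage the full-cycle product must be 1, so the missing rate is 1 / 0.091737396 ≈ 10.90068.

10.901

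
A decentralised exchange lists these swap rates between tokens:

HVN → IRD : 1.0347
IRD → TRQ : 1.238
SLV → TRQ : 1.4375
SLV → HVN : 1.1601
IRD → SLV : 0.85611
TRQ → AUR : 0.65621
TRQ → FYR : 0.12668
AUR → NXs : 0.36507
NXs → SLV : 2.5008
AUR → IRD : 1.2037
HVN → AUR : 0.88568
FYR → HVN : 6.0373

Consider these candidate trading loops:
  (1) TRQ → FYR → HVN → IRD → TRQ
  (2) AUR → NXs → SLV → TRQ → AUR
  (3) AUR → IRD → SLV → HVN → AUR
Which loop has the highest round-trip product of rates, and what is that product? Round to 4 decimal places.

1.0588

(1) 0.12668 × 6.0373 × 1.0347 × 1.238 = 0.97968
(2) 0.36507 × 2.5008 × 1.4375 × 0.65621 = 0.86120
(3) 1.2037 × 0.85611 × 1.1601 × 0.88568 = 1.05882
Highest is cycle (3) at 1.0588 (>1, arbitrage).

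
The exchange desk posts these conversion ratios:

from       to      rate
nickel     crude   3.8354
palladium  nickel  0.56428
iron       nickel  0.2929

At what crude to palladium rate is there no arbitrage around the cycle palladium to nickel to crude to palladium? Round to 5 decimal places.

0.46206

Known legs of the cycle: 0.56428 × 3.8354 = 2.164239512
For no arbitrage the full-cycle product must be 1, so the missing rate is 1 / 2.164239512 ≈ 0.4620561.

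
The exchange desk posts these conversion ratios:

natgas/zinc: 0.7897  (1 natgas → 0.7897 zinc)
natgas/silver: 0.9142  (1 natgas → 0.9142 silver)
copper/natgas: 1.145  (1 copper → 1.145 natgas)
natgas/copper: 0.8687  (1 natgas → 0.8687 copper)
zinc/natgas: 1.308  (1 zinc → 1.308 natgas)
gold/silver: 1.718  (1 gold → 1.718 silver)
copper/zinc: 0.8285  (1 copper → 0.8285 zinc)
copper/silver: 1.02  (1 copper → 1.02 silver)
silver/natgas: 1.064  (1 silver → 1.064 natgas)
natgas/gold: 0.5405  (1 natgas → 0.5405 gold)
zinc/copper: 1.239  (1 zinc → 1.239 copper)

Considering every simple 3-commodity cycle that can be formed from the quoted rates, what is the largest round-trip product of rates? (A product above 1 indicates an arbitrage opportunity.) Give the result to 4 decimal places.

copper→natgas→zinc→copper: 1.145 × 0.7897 × 1.239 = 1.12031
gold→silver→natgas→gold: 1.718 × 1.064 × 0.5405 = 0.98801
silver→natgas→copper→silver: 1.064 × 0.8687 × 1.02 = 0.94278
copper→zinc→natgas→copper: 0.8285 × 1.308 × 0.8687 = 0.94139
Maximum is copper→natgas→zinc→copper at 1.1203; arbitrage exists.

1.1203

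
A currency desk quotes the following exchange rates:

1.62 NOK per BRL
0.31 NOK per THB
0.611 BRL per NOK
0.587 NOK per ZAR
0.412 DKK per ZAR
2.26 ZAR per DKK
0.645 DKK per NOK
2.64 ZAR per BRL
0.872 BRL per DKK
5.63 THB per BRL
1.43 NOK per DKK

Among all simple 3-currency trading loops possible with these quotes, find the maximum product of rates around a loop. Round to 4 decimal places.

1.0664

THB→NOK→BRL→THB: 0.31 × 0.611 × 5.63 = 1.06638
ZAR→DKK→BRL→ZAR: 0.412 × 0.872 × 2.64 = 0.94846
ZAR→NOK→BRL→ZAR: 0.587 × 0.611 × 2.64 = 0.94685
BRL→NOK→DKK→BRL: 1.62 × 0.645 × 0.872 = 0.91115
ZAR→NOK→DKK→ZAR: 0.587 × 0.645 × 2.26 = 0.85567
Maximum is THB→NOK→BRL→THB at 1.0664; arbitrage exists.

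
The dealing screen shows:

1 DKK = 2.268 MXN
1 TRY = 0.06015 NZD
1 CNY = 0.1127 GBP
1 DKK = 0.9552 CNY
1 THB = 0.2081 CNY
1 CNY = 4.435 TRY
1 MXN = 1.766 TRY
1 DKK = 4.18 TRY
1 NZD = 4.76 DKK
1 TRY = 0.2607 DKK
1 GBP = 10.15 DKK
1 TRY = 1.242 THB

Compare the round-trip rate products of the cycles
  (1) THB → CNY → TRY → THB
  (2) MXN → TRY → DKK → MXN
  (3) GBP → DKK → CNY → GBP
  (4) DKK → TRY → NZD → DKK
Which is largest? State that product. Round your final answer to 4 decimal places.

(1) 0.2081 × 4.435 × 1.242 = 1.14627
(2) 1.766 × 0.2607 × 2.268 = 1.04418
(3) 10.15 × 0.9552 × 0.1127 = 1.09266
(4) 4.18 × 0.06015 × 4.76 = 1.19679
Highest is cycle (4) at 1.1968 (>1, arbitrage).

1.1968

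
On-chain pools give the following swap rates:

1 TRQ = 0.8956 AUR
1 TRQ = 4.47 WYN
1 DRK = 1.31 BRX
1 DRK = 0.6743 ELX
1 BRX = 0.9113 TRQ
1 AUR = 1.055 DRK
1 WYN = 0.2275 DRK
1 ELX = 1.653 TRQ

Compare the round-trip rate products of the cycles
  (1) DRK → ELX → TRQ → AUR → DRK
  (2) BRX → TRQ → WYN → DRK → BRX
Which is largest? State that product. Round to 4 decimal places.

1.2140

(1) 0.6743 × 1.653 × 0.8956 × 1.055 = 1.05316
(2) 0.9113 × 4.47 × 0.2275 × 1.31 = 1.21401
Highest is cycle (2) at 1.2140 (>1, arbitrage).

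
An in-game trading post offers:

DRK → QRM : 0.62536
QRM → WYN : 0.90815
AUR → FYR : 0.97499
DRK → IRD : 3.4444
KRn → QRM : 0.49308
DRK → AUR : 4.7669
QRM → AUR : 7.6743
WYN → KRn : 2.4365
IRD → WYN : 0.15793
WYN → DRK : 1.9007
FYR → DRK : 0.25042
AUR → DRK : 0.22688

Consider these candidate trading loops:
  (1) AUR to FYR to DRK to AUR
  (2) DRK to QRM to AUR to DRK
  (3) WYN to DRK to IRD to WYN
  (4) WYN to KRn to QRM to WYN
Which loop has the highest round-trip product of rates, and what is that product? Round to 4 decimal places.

1.1639

(1) 0.97499 × 0.25042 × 4.7669 = 1.16387
(2) 0.62536 × 7.6743 × 0.22688 = 1.08884
(3) 1.9007 × 3.4444 × 0.15793 = 1.03393
(4) 2.4365 × 0.49308 × 0.90815 = 1.09104
Highest is cycle (1) at 1.1639 (>1, arbitrage).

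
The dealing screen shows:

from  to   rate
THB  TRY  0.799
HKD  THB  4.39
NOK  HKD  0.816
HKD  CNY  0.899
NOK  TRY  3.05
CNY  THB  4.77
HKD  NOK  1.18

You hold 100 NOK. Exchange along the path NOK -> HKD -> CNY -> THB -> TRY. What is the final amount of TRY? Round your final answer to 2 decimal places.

279.59

100 NOK × 0.816 = 81.6 HKD
81.6 HKD × 0.899 = 73.3584 CNY
73.3584 CNY × 4.77 = 349.919568 THB
349.919568 THB × 0.799 = 279.585734832 TRY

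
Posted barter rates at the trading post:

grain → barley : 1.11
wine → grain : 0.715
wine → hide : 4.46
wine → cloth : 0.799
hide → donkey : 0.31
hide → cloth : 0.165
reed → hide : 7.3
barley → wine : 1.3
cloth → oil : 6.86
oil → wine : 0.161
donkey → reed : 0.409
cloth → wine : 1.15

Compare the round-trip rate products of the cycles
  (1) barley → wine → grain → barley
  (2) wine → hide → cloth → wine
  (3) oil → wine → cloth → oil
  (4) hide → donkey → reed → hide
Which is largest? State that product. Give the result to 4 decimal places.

(1) 1.3 × 0.715 × 1.11 = 1.03175
(2) 4.46 × 0.165 × 1.15 = 0.84629
(3) 0.161 × 0.799 × 6.86 = 0.88246
(4) 0.31 × 0.409 × 7.3 = 0.92557
Highest is cycle (1) at 1.0317 (>1, arbitrage).

1.0317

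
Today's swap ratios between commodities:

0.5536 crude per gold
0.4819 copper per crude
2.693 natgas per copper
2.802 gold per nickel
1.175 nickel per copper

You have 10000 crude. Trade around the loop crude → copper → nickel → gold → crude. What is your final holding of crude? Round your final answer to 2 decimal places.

8783.33

10000 crude × 0.4819 = 4819 copper
4819 copper × 1.175 = 5662.325 nickel
5662.325 nickel × 2.802 = 15865.83465 gold
15865.83465 gold × 0.5536 = 8783.32606224 crude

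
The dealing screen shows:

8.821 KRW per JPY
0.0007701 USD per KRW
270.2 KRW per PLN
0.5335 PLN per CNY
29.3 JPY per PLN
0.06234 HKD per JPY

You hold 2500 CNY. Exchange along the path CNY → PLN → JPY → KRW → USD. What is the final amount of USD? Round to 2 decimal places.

265.46

2500 CNY × 0.5335 = 1333.75 PLN
1333.75 PLN × 29.3 = 39078.875 JPY
39078.875 JPY × 8.821 = 344714.756375 KRW
344714.756375 KRW × 0.0007701 = 265.4648338843875 USD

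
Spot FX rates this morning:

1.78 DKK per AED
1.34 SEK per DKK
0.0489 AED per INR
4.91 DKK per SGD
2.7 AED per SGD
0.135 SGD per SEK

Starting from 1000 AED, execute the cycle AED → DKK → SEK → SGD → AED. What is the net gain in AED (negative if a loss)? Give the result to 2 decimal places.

-130.59

1000 AED × 1.78 = 1780 DKK
1780 DKK × 1.34 = 2385.2 SEK
2385.2 SEK × 0.135 = 322.002 SGD
322.002 SGD × 2.7 = 869.4054 AED
Net change: 869.4054 − 1000 = -130.5946 AED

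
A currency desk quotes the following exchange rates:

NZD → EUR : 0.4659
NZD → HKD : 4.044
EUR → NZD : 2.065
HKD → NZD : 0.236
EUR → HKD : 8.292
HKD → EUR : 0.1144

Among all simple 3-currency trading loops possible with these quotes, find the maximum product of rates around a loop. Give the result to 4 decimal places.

0.9553

HKD→EUR→NZD→HKD: 0.1144 × 2.065 × 4.044 = 0.95534
HKD→NZD→EUR→HKD: 0.236 × 0.4659 × 8.292 = 0.91173
Maximum is HKD→EUR→NZD→HKD at 0.9553; no arbitrage — every cycle loses value.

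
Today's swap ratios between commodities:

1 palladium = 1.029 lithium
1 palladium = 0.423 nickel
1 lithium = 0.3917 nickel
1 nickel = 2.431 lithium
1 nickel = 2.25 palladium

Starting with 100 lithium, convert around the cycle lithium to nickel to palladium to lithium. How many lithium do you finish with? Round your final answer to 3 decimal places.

90.688

100 lithium × 0.3917 = 39.17 nickel
39.17 nickel × 2.25 = 88.1325 palladium
88.1325 palladium × 1.029 = 90.6883425 lithium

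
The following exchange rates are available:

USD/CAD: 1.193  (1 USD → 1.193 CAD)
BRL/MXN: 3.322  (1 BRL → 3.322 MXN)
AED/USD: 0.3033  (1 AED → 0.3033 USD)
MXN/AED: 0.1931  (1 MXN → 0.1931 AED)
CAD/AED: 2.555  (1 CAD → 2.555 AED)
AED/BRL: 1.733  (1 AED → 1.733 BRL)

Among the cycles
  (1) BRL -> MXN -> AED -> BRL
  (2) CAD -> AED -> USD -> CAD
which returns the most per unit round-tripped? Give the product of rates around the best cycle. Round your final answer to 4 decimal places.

(1) 3.322 × 0.1931 × 1.733 = 1.11168
(2) 2.555 × 0.3033 × 1.193 = 0.92449
Highest is cycle (1) at 1.1117 (>1, arbitrage).

1.1117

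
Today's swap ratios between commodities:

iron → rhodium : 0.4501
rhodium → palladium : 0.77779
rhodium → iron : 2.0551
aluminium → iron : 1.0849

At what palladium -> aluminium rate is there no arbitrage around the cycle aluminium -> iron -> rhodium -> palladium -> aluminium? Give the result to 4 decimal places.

2.6329

Known legs of the cycle: 1.0849 × 0.4501 × 0.77779 = 0.3798053493871
For no arbitrage the full-cycle product must be 1, so the missing rate is 1 / 0.3798053493871 ≈ 2.632928.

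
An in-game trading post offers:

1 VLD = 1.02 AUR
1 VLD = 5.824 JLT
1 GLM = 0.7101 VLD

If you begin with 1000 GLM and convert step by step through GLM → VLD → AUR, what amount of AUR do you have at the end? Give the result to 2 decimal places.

1000 GLM × 0.7101 = 710.1 VLD
710.1 VLD × 1.02 = 724.302 AUR

724.30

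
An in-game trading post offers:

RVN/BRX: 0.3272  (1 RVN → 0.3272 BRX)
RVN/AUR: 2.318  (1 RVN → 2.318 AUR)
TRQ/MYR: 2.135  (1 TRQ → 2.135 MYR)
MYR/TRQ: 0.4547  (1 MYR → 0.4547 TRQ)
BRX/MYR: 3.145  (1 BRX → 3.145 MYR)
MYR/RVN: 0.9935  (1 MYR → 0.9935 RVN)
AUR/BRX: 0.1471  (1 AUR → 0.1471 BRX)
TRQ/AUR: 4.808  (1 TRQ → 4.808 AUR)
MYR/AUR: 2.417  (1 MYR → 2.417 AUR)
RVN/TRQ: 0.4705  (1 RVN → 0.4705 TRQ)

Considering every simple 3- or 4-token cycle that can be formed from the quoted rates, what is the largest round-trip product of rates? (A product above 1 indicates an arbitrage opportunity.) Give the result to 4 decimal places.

AUR→BRX→MYR→AUR: 0.1471 × 3.145 × 2.417 = 1.11818
AUR→BRX→MYR→RVN→AUR: 0.1471 × 3.145 × 0.9935 × 2.318 = 1.06540
MYR→RVN→BRX→MYR: 0.9935 × 0.3272 × 3.145 = 1.02236
AUR→BRX→MYR→TRQ→AUR: 0.1471 × 3.145 × 0.4547 × 4.808 = 1.01140
TRQ→MYR→RVN→TRQ: 2.135 × 0.9935 × 0.4705 = 0.99799
Maximum is AUR→BRX→MYR→AUR at 1.1182; arbitrage exists.

1.1182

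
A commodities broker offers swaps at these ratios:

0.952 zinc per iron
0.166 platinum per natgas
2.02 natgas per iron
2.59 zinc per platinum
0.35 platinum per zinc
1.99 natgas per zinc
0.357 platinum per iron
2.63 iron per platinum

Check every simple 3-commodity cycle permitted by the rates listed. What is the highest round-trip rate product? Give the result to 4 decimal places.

0.8819

iron→natgas→platinum→iron: 2.02 × 0.166 × 2.63 = 0.88189
iron→zinc→platinum→iron: 0.952 × 0.35 × 2.63 = 0.87632
platinum→zinc→natgas→platinum: 2.59 × 1.99 × 0.166 = 0.85558
Maximum is iron→natgas→platinum→iron at 0.8819; no arbitrage — every cycle loses value.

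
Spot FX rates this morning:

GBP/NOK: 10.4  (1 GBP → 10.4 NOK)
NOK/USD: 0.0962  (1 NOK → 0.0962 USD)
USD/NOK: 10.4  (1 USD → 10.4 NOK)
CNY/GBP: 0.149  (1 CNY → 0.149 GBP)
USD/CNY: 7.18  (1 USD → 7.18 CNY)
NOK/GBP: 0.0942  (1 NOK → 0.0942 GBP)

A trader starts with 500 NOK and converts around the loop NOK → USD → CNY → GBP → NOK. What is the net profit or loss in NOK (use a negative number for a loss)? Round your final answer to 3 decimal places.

500 NOK × 0.0962 = 48.1 USD
48.1 USD × 7.18 = 345.358 CNY
345.358 CNY × 0.149 = 51.458342 GBP
51.458342 GBP × 10.4 = 535.1667568 NOK
Net change: 535.1667568 − 500 = 35.1667568 NOK

35.167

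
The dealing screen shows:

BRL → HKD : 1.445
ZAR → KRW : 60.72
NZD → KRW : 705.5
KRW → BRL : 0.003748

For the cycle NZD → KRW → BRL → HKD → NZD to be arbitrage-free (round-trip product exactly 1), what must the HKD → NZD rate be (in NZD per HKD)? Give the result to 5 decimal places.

Known legs of the cycle: 705.5 × 0.003748 × 1.445 = 3.82088923
For no arbitrage the full-cycle product must be 1, so the missing rate is 1 / 3.82088923 ≈ 0.2617192.

0.26172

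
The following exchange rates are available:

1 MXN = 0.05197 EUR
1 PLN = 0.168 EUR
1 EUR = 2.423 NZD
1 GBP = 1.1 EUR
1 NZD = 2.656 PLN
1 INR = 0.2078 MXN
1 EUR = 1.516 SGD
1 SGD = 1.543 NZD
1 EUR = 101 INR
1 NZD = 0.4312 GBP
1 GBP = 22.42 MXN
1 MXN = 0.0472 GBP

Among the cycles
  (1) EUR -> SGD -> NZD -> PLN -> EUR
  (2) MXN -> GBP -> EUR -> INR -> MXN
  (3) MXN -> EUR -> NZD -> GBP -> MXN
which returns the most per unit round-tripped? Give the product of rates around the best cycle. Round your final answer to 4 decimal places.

(1) 1.516 × 1.543 × 2.656 × 0.168 = 1.04376
(2) 0.0472 × 1.1 × 101 × 0.2078 = 1.08969
(3) 0.05197 × 2.423 × 0.4312 × 22.42 = 1.21736
Highest is cycle (3) at 1.2174 (>1, arbitrage).

1.2174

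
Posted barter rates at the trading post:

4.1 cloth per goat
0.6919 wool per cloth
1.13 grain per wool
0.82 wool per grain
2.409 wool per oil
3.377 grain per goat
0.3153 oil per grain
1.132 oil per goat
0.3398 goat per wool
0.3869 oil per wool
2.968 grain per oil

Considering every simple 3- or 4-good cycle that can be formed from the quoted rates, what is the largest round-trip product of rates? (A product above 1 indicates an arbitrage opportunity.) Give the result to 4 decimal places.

wool→goat→cloth→wool: 0.3398 × 4.1 × 0.6919 = 0.96394
grain→wool→oil→grain: 0.82 × 0.3869 × 2.968 = 0.94162
grain→wool→goat→grain: 0.82 × 0.3398 × 3.377 = 0.94095
grain→wool→goat→oil→grain: 0.82 × 0.3398 × 1.132 × 2.968 = 0.93615
oil→wool→goat→oil: 2.409 × 0.3398 × 1.132 = 0.92663
grain→oil→wool→goat→grain: 0.3153 × 2.409 × 0.3398 × 3.377 = 0.87160
grain→oil→wool→grain: 0.3153 × 2.409 × 1.13 = 0.85830
Maximum is wool→goat→cloth→wool at 0.9639; no arbitrage — every cycle loses value.

0.9639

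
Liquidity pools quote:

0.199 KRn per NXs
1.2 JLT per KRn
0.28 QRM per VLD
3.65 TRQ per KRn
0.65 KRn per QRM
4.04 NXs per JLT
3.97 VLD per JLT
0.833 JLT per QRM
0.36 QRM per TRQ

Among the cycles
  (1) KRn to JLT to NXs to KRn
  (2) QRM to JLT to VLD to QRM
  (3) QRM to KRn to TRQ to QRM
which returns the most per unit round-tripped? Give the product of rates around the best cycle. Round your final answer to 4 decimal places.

0.9648

(1) 1.2 × 4.04 × 0.199 = 0.96475
(2) 0.833 × 3.97 × 0.28 = 0.92596
(3) 0.65 × 3.65 × 0.36 = 0.85410
Highest is cycle (1) at 0.9648 (≤1, no arbitrage).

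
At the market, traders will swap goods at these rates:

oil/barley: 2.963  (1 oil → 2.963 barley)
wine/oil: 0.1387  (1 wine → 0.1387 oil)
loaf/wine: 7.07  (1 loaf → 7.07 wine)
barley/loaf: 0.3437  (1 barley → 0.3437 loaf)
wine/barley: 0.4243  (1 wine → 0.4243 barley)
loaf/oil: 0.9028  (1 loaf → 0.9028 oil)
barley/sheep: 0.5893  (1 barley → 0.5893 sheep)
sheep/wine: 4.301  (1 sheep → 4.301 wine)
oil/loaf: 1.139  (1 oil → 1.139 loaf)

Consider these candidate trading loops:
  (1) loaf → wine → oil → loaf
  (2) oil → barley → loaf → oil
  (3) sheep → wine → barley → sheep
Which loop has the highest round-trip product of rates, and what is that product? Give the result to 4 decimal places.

(1) 7.07 × 0.1387 × 1.139 = 1.11691
(2) 2.963 × 0.3437 × 0.9028 = 0.91940
(3) 4.301 × 0.4243 × 0.5893 = 1.07542
Highest is cycle (1) at 1.1169 (>1, arbitrage).

1.1169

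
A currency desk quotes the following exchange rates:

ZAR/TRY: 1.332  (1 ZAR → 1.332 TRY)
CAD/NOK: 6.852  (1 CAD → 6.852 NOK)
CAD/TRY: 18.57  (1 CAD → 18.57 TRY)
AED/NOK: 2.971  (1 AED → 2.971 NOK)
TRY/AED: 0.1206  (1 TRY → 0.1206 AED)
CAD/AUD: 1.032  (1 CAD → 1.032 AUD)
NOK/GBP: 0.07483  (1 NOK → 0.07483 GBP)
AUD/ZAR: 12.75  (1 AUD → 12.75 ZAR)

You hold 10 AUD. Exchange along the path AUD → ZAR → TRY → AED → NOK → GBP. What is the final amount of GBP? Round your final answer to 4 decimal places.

10 AUD × 12.75 = 127.5 ZAR
127.5 ZAR × 1.332 = 169.83 TRY
169.83 TRY × 0.1206 = 20.481498 AED
20.481498 AED × 2.971 = 60.850530558 NOK
60.850530558 NOK × 0.07483 = 4.55344520165514 GBP

4.5534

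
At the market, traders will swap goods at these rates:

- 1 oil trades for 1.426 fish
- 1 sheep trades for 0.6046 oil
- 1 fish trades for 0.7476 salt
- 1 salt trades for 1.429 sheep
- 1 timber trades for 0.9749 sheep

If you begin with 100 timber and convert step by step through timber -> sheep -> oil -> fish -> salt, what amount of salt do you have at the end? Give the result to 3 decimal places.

100 timber × 0.9749 = 97.49 sheep
97.49 sheep × 0.6046 = 58.942454 oil
58.942454 oil × 1.426 = 84.051939404 fish
84.051939404 fish × 0.7476 = 62.8372298984304 salt

62.837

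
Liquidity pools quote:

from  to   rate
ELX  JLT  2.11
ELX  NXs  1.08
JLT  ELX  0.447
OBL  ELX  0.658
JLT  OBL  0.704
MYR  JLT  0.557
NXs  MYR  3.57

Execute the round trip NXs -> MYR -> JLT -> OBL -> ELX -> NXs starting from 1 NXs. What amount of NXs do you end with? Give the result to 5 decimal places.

1 NXs × 3.57 = 3.57 MYR
3.57 MYR × 0.557 = 1.98849 JLT
1.98849 JLT × 0.704 = 1.39989696 OBL
1.39989696 OBL × 0.658 = 0.92113219968 ELX
0.92113219968 ELX × 1.08 = 0.9948227756544 NXs

0.99482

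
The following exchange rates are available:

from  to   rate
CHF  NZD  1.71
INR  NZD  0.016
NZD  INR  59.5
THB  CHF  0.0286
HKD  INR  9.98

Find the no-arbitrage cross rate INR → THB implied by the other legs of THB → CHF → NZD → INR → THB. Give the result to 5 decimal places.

Known legs of the cycle: 0.0286 × 1.71 × 59.5 = 2.909907
For no arbitrage the full-cycle product must be 1, so the missing rate is 1 / 2.909907 ≈ 0.3436536.

0.34365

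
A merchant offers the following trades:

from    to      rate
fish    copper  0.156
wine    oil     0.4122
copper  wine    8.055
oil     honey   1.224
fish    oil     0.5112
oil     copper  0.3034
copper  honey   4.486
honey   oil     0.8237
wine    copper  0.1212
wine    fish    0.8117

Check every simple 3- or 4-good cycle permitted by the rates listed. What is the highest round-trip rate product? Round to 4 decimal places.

copper→honey→oil→copper: 4.486 × 0.8237 × 0.3034 = 1.12110
fish→copper→wine→fish: 0.156 × 8.055 × 0.8117 = 1.01997
fish→oil→copper→wine→fish: 0.5112 × 0.3034 × 8.055 × 0.8117 = 1.01407
copper→wine→oil→copper: 8.055 × 0.4122 × 0.3034 = 1.00737
Maximum is copper→honey→oil→copper at 1.1211; arbitrage exists.

1.1211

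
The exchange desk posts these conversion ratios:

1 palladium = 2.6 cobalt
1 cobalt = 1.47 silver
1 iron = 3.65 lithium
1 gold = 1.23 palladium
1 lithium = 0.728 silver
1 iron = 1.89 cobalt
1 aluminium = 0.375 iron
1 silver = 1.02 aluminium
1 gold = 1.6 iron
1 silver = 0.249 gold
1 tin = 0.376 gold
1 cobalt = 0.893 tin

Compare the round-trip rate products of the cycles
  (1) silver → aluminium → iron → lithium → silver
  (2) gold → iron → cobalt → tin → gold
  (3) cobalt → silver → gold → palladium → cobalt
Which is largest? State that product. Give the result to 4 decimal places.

(1) 1.02 × 0.375 × 3.65 × 0.728 = 1.01638
(2) 1.6 × 1.89 × 0.893 × 0.376 = 1.01536
(3) 1.47 × 0.249 × 1.23 × 2.6 = 1.17056
Highest is cycle (3) at 1.1706 (>1, arbitrage).

1.1706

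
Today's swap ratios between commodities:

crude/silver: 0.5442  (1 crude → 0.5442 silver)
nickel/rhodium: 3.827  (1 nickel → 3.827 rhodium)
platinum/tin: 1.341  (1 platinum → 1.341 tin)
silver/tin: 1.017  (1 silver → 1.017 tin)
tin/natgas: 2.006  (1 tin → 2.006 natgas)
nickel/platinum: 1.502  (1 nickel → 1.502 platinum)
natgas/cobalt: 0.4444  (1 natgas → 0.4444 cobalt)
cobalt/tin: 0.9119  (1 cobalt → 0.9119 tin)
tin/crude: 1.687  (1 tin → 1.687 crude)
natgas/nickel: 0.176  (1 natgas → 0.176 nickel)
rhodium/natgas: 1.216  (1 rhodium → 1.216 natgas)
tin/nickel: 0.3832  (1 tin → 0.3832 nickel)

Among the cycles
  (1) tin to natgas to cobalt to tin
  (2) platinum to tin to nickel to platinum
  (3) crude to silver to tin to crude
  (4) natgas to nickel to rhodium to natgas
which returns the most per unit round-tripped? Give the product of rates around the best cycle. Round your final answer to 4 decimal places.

(1) 2.006 × 0.4444 × 0.9119 = 0.81293
(2) 1.341 × 0.3832 × 1.502 = 0.77183
(3) 0.5442 × 1.017 × 1.687 = 0.93367
(4) 0.176 × 3.827 × 1.216 = 0.81904
Highest is cycle (3) at 0.9337 (≤1, no arbitrage).

0.9337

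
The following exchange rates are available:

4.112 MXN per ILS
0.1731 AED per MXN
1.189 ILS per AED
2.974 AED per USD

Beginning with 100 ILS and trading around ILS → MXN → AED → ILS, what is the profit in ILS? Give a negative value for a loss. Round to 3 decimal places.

-15.369

100 ILS × 4.112 = 411.2 MXN
411.2 MXN × 0.1731 = 71.17872 AED
71.17872 AED × 1.189 = 84.63149808 ILS
Net change: 84.63149808 − 100 = -15.36850192 ILS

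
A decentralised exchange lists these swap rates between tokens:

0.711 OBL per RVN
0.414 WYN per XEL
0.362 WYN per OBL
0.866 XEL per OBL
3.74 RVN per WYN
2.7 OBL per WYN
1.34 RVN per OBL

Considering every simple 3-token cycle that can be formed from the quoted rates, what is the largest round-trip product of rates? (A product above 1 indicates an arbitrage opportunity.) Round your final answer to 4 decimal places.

0.9680

OBL→XEL→WYN→OBL: 0.866 × 0.414 × 2.7 = 0.96801
RVN→OBL→WYN→RVN: 0.711 × 0.362 × 3.74 = 0.96261
Maximum is OBL→XEL→WYN→OBL at 0.9680; no arbitrage — every cycle loses value.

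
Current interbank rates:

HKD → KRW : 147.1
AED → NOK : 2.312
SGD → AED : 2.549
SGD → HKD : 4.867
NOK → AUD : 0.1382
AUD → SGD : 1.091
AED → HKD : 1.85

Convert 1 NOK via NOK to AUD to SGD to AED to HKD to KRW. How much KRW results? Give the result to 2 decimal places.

1 NOK × 0.1382 = 0.1382 AUD
0.1382 AUD × 1.091 = 0.1507762 SGD
0.1507762 SGD × 2.549 = 0.3843285338 AED
0.3843285338 AED × 1.85 = 0.71100778753 HKD
0.71100778753 HKD × 147.1 = 104.589245545663 KRW

104.59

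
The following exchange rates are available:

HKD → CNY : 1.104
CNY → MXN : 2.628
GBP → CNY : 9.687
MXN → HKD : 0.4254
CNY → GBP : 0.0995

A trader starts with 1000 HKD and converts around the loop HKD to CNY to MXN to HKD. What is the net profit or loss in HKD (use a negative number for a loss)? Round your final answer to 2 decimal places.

234.22

1000 HKD × 1.104 = 1104 CNY
1104 CNY × 2.628 = 2901.312 MXN
2901.312 MXN × 0.4254 = 1234.2181248 HKD
Net change: 1234.2181248 − 1000 = 234.2181248 HKD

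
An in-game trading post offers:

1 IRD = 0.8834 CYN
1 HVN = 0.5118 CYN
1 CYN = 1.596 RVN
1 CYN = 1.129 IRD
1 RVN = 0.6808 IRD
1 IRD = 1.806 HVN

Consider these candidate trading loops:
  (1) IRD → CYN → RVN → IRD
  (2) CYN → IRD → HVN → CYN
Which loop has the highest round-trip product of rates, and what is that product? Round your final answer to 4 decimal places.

1.0435

(1) 0.8834 × 1.596 × 0.6808 = 0.95986
(2) 1.129 × 1.806 × 0.5118 = 1.04355
Highest is cycle (2) at 1.0435 (>1, arbitrage).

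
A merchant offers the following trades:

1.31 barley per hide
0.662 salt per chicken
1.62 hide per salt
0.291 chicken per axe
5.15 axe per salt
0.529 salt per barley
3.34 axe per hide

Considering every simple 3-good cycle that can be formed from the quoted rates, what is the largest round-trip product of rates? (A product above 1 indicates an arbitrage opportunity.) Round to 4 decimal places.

1.1226

salt→hide→barley→salt: 1.62 × 1.31 × 0.529 = 1.12264
chicken→salt→axe→chicken: 0.662 × 5.15 × 0.291 = 0.99211
Maximum is salt→hide→barley→salt at 1.1226; arbitrage exists.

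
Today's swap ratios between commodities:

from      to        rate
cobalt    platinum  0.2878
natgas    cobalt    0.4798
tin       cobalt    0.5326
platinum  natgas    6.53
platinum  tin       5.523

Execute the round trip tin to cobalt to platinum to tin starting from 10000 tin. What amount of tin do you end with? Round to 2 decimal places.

8465.78

10000 tin × 0.5326 = 5326 cobalt
5326 cobalt × 0.2878 = 1532.8228 platinum
1532.8228 platinum × 5.523 = 8465.7803244 tin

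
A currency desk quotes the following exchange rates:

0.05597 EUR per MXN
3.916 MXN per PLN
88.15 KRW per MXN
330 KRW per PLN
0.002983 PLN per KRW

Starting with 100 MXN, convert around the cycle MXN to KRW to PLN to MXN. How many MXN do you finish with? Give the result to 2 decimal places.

100 MXN × 88.15 = 8815 KRW
8815 KRW × 0.002983 = 26.295145 PLN
26.295145 PLN × 3.916 = 102.97178782 MXN

102.97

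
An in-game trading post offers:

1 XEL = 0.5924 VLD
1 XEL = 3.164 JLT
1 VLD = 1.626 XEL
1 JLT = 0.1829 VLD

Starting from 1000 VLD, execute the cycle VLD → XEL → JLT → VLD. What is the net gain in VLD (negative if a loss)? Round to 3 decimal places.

-59.041

1000 VLD × 1.626 = 1626 XEL
1626 XEL × 3.164 = 5144.664 JLT
5144.664 JLT × 0.1829 = 940.9590456 VLD
Net change: 940.9590456 − 1000 = -59.0409544 VLD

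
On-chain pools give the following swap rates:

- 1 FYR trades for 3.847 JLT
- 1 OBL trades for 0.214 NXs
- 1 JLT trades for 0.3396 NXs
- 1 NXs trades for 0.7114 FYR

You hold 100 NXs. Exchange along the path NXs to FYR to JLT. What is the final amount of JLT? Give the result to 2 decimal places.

273.68

100 NXs × 0.7114 = 71.14 FYR
71.14 FYR × 3.847 = 273.67558 JLT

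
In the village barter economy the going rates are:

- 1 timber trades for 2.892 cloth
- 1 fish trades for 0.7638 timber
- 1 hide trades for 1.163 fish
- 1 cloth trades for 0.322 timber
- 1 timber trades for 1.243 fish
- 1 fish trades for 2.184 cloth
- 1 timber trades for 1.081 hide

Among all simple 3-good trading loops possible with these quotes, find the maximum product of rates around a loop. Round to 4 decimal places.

fish→timber→hide→fish: 0.7638 × 1.081 × 1.163 = 0.96025
cloth→timber→fish→cloth: 0.322 × 1.243 × 2.184 = 0.87414
Maximum is fish→timber→hide→fish at 0.9603; no arbitrage — every cycle loses value.

0.9603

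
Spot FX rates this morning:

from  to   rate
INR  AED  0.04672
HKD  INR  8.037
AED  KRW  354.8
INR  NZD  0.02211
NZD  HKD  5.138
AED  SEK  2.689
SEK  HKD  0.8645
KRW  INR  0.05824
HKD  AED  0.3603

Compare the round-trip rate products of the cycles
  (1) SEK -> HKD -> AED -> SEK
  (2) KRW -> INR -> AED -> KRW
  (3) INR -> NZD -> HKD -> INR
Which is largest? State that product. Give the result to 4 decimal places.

0.9654

(1) 0.8645 × 0.3603 × 2.689 = 0.83757
(2) 0.05824 × 0.04672 × 354.8 = 0.96540
(3) 0.02211 × 5.138 × 8.037 = 0.91301
Highest is cycle (2) at 0.9654 (≤1, no arbitrage).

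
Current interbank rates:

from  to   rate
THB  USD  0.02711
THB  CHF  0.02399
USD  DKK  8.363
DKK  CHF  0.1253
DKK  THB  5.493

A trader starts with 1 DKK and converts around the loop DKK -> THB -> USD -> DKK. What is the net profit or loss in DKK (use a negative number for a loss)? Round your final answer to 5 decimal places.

0.24538

1 DKK × 5.493 = 5.493 THB
5.493 THB × 0.02711 = 0.14891523 USD
0.14891523 USD × 8.363 = 1.24537806849 DKK
Net change: 1.24537806849 − 1 = 0.24537806849 DKK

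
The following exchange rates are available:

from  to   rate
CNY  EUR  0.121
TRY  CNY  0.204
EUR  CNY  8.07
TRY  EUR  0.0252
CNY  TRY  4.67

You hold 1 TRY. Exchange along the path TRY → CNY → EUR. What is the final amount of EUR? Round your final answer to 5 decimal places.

1 TRY × 0.204 = 0.204 CNY
0.204 CNY × 0.121 = 0.024684 EUR

0.02468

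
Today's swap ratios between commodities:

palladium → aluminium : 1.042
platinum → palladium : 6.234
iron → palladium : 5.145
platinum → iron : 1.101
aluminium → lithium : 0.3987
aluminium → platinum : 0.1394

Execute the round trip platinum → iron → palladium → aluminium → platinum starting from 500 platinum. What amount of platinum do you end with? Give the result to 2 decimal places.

500 platinum × 1.101 = 550.5 iron
550.5 iron × 5.145 = 2832.3225 palladium
2832.3225 palladium × 1.042 = 2951.280045 aluminium
2951.280045 aluminium × 0.1394 = 411.408438273 platinum

411.41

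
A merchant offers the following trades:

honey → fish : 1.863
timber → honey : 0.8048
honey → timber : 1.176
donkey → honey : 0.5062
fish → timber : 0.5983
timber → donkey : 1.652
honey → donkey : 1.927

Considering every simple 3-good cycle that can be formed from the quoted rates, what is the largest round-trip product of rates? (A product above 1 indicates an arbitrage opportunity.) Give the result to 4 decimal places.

donkey→honey→timber→donkey: 0.5062 × 1.176 × 1.652 = 0.98342
honey→fish→timber→honey: 1.863 × 0.5983 × 0.8048 = 0.89706
Maximum is donkey→honey→timber→donkey at 0.9834; no arbitrage — every cycle loses value.

0.9834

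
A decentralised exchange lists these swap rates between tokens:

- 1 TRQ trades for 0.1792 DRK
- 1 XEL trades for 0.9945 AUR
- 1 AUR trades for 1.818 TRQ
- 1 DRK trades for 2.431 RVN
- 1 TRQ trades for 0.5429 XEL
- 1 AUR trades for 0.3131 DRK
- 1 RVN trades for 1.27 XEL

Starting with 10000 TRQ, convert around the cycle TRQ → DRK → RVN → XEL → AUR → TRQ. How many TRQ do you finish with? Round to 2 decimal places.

10000 TRQ × 0.1792 = 1792 DRK
1792 DRK × 2.431 = 4356.352 RVN
4356.352 RVN × 1.27 = 5532.56704 XEL
5532.56704 XEL × 0.9945 = 5502.13792128 AUR
5502.13792128 AUR × 1.818 = 10002.88674088704 TRQ

10002.89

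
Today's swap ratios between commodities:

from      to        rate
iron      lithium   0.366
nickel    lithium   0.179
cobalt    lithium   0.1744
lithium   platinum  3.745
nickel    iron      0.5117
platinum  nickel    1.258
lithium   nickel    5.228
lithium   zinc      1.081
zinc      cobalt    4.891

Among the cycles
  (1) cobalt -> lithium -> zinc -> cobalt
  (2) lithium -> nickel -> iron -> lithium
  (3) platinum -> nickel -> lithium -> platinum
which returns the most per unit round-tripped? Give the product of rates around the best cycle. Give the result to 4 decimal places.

0.9791

(1) 0.1744 × 1.081 × 4.891 = 0.92208
(2) 5.228 × 0.5117 × 0.366 = 0.97911
(3) 1.258 × 0.179 × 3.745 = 0.84331
Highest is cycle (2) at 0.9791 (≤1, no arbitrage).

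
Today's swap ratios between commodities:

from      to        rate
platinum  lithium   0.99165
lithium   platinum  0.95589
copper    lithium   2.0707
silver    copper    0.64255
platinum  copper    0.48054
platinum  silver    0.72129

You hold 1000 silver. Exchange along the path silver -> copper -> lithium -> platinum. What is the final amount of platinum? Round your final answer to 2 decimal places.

1271.84

1000 silver × 0.64255 = 642.55 copper
642.55 copper × 2.0707 = 1330.528285 lithium
1330.528285 lithium × 0.95589 = 1271.83868234865 platinum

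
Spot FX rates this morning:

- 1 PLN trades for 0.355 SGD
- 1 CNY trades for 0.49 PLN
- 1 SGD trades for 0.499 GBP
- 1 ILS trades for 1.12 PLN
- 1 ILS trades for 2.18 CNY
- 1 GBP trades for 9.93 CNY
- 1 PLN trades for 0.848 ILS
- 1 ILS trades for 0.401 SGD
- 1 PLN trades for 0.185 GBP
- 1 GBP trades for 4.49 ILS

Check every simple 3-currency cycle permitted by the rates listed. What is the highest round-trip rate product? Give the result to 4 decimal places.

0.9303

PLN→GBP→ILS→PLN: 0.185 × 4.49 × 1.12 = 0.93033
PLN→ILS→CNY→PLN: 0.848 × 2.18 × 0.49 = 0.90583
PLN→GBP→CNY→PLN: 0.185 × 9.93 × 0.49 = 0.90015
ILS→SGD→GBP→ILS: 0.401 × 0.499 × 4.49 = 0.89844
Maximum is PLN→GBP→ILS→PLN at 0.9303; no arbitrage — every cycle loses value.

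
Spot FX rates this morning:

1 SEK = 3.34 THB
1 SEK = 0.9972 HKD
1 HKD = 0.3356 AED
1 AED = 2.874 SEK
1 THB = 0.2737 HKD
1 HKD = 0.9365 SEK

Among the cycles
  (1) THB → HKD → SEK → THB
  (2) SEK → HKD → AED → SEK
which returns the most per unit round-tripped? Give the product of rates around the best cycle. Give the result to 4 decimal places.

0.9618

(1) 0.2737 × 0.9365 × 3.34 = 0.85611
(2) 0.9972 × 0.3356 × 2.874 = 0.96181
Highest is cycle (2) at 0.9618 (≤1, no arbitrage).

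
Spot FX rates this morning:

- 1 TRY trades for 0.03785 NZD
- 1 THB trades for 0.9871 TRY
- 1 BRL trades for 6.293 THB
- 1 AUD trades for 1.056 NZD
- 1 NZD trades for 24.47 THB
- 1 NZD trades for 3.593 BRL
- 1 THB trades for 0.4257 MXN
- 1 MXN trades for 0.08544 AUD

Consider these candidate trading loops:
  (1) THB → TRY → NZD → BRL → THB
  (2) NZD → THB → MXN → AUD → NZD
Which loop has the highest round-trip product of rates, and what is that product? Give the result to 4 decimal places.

0.9399

(1) 0.9871 × 0.03785 × 3.593 × 6.293 = 0.84478
(2) 24.47 × 0.4257 × 0.08544 × 1.056 = 0.93986
Highest is cycle (2) at 0.9399 (≤1, no arbitrage).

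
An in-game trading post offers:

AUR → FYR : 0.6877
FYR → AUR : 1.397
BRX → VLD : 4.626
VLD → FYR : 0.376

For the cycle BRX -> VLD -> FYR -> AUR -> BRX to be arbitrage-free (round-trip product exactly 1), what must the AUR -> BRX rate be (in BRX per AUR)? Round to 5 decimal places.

0.41154

Known legs of the cycle: 4.626 × 0.376 × 1.397 = 2.429908272
For no arbitrage the full-cycle product must be 1, so the missing rate is 1 / 2.429908272 ≈ 0.4115382.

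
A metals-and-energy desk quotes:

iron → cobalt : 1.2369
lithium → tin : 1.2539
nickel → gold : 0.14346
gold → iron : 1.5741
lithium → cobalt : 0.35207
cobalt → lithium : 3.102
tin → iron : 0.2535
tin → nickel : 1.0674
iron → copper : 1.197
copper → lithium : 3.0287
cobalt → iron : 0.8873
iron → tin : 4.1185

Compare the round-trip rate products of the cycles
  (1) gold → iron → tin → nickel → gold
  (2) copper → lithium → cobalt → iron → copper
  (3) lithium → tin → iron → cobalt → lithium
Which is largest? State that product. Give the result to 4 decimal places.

1.2196

(1) 1.5741 × 4.1185 × 1.0674 × 0.14346 = 0.99273
(2) 3.0287 × 0.35207 × 0.8873 × 1.197 = 1.13253
(3) 1.2539 × 0.2535 × 1.2369 × 3.102 = 1.21960
Highest is cycle (3) at 1.2196 (>1, arbitrage).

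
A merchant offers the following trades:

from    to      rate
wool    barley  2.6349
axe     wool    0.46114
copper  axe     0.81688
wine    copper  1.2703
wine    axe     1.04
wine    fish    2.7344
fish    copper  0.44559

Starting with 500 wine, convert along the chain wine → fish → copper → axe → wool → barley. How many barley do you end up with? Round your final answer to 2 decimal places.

604.68

500 wine × 2.7344 = 1367.2 fish
1367.2 fish × 0.44559 = 609.210648 copper
609.210648 copper × 0.81688 = 497.65199413824 axe
497.65199413824 axe × 0.46114 = 229.4872405769079936 wool
229.4872405769079936 wool × 2.6349 = 604.67593019609487233664 barley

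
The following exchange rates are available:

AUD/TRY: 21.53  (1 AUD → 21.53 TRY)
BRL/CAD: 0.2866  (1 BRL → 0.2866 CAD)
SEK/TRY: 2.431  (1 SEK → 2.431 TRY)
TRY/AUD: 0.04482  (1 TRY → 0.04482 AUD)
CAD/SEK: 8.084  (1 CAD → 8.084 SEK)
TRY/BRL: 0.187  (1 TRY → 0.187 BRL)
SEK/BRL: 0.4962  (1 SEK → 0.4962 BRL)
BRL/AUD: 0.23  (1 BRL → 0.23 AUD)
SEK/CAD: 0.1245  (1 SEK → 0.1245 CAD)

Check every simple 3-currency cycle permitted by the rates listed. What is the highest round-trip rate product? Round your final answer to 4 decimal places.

CAD→SEK→BRL→CAD: 8.084 × 0.4962 × 0.2866 = 1.14963
BRL→AUD→TRY→BRL: 0.23 × 21.53 × 0.187 = 0.92601
Maximum is CAD→SEK→BRL→CAD at 1.1496; arbitrage exists.

1.1496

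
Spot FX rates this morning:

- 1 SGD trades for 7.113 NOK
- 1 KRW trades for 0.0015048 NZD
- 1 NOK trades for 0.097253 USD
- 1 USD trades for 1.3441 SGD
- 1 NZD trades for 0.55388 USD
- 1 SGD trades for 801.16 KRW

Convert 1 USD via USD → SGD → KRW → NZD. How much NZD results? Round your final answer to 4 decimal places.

1.6204

1 USD × 1.3441 = 1.3441 SGD
1.3441 SGD × 801.16 = 1076.839156 KRW
1076.839156 KRW × 0.0015048 = 1.6204275619488 NZD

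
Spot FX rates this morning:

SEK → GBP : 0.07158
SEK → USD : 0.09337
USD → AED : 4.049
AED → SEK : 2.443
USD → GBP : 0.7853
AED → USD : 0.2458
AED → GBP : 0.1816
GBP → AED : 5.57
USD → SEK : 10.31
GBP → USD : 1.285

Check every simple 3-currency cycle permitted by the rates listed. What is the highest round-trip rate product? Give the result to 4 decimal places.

GBP→AED→USD→GBP: 5.57 × 0.2458 × 0.7853 = 1.07516
GBP→AED→SEK→GBP: 5.57 × 2.443 × 0.07158 = 0.97403
GBP→USD→SEK→GBP: 1.285 × 10.31 × 0.07158 = 0.94832
GBP→USD→AED→GBP: 1.285 × 4.049 × 0.1816 = 0.94486
AED→SEK→USD→AED: 2.443 × 0.09337 × 4.049 = 0.92359
Maximum is GBP→AED→USD→GBP at 1.0752; arbitrage exists.

1.0752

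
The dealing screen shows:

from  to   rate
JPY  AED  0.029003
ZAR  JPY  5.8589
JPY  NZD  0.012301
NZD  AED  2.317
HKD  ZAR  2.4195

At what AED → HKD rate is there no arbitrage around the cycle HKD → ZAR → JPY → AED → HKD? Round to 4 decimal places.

Known legs of the cycle: 2.4195 × 5.8589 × 0.029003 = 0.41113517477565
For no arbitrage the full-cycle product must be 1, so the missing rate is 1 / 0.41113517477565 ≈ 2.432290.

2.4323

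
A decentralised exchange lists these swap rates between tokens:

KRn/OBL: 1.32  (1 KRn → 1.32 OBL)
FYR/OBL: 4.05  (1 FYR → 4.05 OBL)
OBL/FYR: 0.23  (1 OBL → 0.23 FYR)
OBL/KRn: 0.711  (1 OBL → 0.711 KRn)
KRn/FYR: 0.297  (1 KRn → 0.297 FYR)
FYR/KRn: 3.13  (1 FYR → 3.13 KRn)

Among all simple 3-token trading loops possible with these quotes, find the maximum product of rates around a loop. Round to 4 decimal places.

0.9503

KRn→OBL→FYR→KRn: 1.32 × 0.23 × 3.13 = 0.95027
KRn→FYR→OBL→KRn: 0.297 × 4.05 × 0.711 = 0.85523
Maximum is KRn→OBL→FYR→KRn at 0.9503; no arbitrage — every cycle loses value.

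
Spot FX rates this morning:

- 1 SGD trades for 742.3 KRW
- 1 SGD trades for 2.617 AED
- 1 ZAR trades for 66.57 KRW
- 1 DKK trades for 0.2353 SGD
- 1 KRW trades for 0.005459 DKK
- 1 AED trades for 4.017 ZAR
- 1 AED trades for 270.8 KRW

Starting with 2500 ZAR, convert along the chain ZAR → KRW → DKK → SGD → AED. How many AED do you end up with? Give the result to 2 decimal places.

2500 ZAR × 66.57 = 166425 KRW
166425 KRW × 0.005459 = 908.514075 DKK
908.514075 DKK × 0.2353 = 213.7733618475 SGD
213.7733618475 SGD × 2.617 = 559.4448879549075 AED

559.44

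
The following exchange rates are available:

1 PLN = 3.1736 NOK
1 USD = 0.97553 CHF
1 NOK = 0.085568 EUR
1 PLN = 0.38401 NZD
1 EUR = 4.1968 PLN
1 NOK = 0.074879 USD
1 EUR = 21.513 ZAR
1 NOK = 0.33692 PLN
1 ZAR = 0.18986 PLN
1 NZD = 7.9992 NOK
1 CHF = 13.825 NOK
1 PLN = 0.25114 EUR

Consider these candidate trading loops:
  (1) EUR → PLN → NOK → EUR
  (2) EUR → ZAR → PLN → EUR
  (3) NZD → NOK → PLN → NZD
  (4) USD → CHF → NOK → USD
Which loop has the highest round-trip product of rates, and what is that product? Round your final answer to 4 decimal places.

1.1397

(1) 4.1968 × 3.1736 × 0.085568 = 1.13968
(2) 21.513 × 0.18986 × 0.25114 = 1.02577
(3) 7.9992 × 0.33692 × 0.38401 = 1.03494
(4) 0.97553 × 13.825 × 0.074879 = 1.00987
Highest is cycle (1) at 1.1397 (>1, arbitrage).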